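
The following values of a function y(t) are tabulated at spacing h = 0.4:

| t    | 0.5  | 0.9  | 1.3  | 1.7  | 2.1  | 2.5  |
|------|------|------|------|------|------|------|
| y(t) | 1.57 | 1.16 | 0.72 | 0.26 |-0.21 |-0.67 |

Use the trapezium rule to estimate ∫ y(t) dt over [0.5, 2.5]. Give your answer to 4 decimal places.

0.9520

h = 0.4, n = 5.
(h/2)·[y₀ + 2y₁ + 2y₂ + 2y₃ + 2y₄ + y₅] = 0.2·(4.76) = 0.9520.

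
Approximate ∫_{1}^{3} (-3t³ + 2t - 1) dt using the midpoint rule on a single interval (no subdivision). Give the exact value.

M = (b−a)·f(2) = 2·(-21) = -42.

-42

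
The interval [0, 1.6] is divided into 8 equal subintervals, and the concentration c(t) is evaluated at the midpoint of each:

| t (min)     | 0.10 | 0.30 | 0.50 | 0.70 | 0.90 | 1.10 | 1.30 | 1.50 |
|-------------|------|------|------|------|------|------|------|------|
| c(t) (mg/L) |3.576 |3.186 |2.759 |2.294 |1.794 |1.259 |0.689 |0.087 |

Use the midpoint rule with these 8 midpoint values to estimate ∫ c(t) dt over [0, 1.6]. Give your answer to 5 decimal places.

h = 0.2, n = 8.
h·[y(m₁) + y(m₂) + y(m₃) + y(m₄) + y(m₅) + y(m₆) + y(m₇) + y(m₈)] = 0.2·(15.644) = 3.12880.

3.12880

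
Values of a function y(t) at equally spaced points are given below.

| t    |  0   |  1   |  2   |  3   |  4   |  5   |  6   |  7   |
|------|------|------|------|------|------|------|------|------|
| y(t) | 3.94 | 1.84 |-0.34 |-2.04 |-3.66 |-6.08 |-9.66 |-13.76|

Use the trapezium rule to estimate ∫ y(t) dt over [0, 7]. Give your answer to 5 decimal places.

-24.85000

h = 1, n = 7.
(h/2)·[y₀ + 2y₁ + 2y₂ + 2y₃ + 2y₄ + 2y₅ + 2y₆ + y₇] = 0.5·(-49.70) = -24.85000.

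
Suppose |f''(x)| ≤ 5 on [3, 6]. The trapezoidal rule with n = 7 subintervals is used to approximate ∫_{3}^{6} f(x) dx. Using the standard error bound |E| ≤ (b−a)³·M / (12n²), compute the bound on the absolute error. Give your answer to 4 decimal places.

0.2296

|E| ≤ (3)³·5 / (12·7²) = 135/588 = 0.2296.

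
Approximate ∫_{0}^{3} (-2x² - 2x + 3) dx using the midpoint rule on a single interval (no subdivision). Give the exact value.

-13.5

M = (b−a)·f(1.5) = 3·(-4.5) = -13.5.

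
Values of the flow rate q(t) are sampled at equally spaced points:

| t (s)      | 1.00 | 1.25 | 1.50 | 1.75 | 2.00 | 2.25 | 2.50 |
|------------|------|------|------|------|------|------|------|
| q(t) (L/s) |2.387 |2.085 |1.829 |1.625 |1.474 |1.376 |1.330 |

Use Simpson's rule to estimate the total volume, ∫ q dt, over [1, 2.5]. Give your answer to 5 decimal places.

2.55558

h = 0.25, n = 6.
(h/3)·[y₀ + 4y₁ + 2y₂ + 4y₃ + 2y₄ + 4y₅ + y₆] = 0.083333·(30.667) = 2.55558.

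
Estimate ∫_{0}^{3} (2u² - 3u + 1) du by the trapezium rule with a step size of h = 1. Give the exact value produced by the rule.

8.5

h = (3 − 0)/3 = 1.
Nodes u₀,…,u₃ = 0, 1, 2, 3.
f(u) = 2u² - 3u + 1: f₀=1, f₁=0, f₂=3, f₃=10.
(h/2)·[f₀ + 2f₁ + 2f₂ + f₃] = 0.5·(17) = 8.5.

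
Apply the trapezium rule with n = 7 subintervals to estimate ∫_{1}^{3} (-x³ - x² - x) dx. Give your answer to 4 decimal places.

-32.8571

h = (3 − 1)/7 = 0.285714.
Nodes x₀,…,x₇ = 1, 1.285714, 1.571429, 1.857143, 2.142857, 2.428571, 2.714286, 3.
f(x) = -x³ - x² - x: f₀=-3, f₁=-5.064140, f₂=-7.921283, f₃=-11.711370, f₄=-16.574344, f₅=-22.650146, f₆=-30.078717, f₇=-39.
(h/2)·[f₀ + 2f₁ + 2f₂ + 2f₃ + 2f₄ + 2f₅ + 2f₆ + f₇] = 0.142857·(-230) = -32.8571.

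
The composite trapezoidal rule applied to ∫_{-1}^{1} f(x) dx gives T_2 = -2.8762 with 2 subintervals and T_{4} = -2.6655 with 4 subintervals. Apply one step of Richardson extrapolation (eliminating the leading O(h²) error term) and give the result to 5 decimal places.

-2.59527

R = (4·T_{4} − T_2) / 3 = (4·(-2.6655) − (-2.8762))/3 = (-7.7858)/3 = -2.59527.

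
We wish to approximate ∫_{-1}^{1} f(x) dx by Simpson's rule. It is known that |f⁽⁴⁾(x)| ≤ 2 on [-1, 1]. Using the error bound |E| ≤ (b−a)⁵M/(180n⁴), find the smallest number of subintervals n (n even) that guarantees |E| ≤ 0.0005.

6

Need 64/(180n⁴) ≤ 0.0005.
n⁴ ≥ 64/(180·0.0005) = 711.111 ⇒ n ≥ 5.1640, so the smallest even n is 6. (n must be even for Simpson's rule.)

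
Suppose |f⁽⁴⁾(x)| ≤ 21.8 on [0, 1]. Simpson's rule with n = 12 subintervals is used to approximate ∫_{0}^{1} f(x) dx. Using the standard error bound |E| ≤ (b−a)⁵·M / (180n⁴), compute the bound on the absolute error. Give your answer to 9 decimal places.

|E| ≤ (1)⁵·21.8 / (180·12⁴) = 21.8/3732480 = 0.000005841.

0.000005841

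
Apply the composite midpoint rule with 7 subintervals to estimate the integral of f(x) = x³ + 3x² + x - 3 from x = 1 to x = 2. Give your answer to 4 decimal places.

h = (2 − 1)/7 = 0.142857.
Midpoints m₁,…,m₇ = 1.071429, 1.214286, 1.357143, 1.5, 1.642857, 1.785714, 1.928571.
f(m₁)=2.745262, f(m₂)=4.428207, f(m₃)=6.382289, f(m₄)=8.625, f(m₅)=11.173834, f(m₆)=14.046283, f(m₇)=17.259840.
h·[f(m₁) + f(m₂) + f(m₃) + f(m₄) + f(m₅) + f(m₆) + f(m₇)] = 0.142857·(64.660714) = 9.2372.

9.2372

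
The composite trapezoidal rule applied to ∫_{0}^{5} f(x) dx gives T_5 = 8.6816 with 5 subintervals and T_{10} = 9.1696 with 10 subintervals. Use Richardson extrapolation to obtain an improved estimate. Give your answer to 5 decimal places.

9.33227

R = (4·T_{10} − T_5) / 3 = (4·9.1696 − 8.6816)/3 = (27.9968)/3 = 9.33227.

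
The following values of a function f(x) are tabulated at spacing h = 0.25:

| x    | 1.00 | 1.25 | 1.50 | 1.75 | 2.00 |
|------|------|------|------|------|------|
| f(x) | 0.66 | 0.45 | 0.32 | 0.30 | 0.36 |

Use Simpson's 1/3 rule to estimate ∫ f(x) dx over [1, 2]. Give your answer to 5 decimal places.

h = 0.25, n = 4.
(h/3)·[y₀ + 4y₁ + 2y₂ + 4y₃ + y₄] = 0.083333·(4.66) = 0.38833.

0.38833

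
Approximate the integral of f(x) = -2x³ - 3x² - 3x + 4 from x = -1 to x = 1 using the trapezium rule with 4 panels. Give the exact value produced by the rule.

h = (1 − (-1))/4 = 0.5.
Nodes x₀,…,x₄ = -1, -0.5, 0, 0.5, 1.
f(x) = -2x³ - 3x² - 3x + 4: f₀=6, f₁=5, f₂=4, f₃=1.5, f₄=-4.
(h/2)·[f₀ + 2f₁ + 2f₂ + 2f₃ + f₄] = 0.25·(23) = 5.75.

5.75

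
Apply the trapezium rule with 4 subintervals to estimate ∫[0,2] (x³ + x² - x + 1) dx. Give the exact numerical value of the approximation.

7

h = (2 − 0)/4 = 0.5.
Nodes x₀,…,x₄ = 0, 0.5, 1, 1.5, 2.
f(x) = x³ + x² - x + 1: f₀=1, f₁=0.875, f₂=2, f₃=5.125, f₄=11.
(h/2)·[f₀ + 2f₁ + 2f₂ + 2f₃ + f₄] = 0.25·(28) = 7.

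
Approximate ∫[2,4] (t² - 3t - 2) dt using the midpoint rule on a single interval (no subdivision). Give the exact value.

-4

M = (b−a)·f(3) = 2·(-2) = -4.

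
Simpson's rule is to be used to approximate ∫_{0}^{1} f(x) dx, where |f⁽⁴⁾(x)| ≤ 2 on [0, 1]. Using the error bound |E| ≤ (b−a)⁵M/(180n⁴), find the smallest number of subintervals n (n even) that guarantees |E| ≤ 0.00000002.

28

Need 2/(180n⁴) ≤ 0.00000002.
n⁴ ≥ 2/(180·0.00000002) = 555556 ⇒ n ≥ 27.3012, so the smallest even n is 28. (n must be even for Simpson's rule.)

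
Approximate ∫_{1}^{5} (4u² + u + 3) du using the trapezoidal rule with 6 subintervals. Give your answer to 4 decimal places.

190.5185

h = (5 − 1)/6 = 0.666667.
Nodes u₀,…,u₆ = 1, 1.666667, 2.333333, 3, 3.666667, 4.333333, 5.
f(u) = 4u² + u + 3: f₀=8, f₁=15.777778, f₂=27.111111, f₃=42, f₄=60.444444, f₅=82.444444, f₆=108.
(h/2)·[f₀ + 2f₁ + 2f₂ + 2f₃ + 2f₄ + 2f₅ + f₆] = 0.333333·(571.555556) = 190.5185.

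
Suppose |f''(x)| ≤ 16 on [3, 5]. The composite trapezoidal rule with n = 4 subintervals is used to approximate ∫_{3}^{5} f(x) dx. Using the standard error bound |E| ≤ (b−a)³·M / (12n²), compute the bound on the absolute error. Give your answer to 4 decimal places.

0.6667

|E| ≤ (2)³·16 / (12·4²) = 128/192 = 0.6667.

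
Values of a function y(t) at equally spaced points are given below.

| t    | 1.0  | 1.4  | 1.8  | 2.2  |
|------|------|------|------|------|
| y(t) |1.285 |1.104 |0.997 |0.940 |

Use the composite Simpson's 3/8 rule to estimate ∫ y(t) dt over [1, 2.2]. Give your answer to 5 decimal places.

1.27920

h = 0.4, n = 3.
(3h/8)·[y₀ + 3y₁ + 3y₂ + y₃] = 0.15·(8.528) = 1.27920.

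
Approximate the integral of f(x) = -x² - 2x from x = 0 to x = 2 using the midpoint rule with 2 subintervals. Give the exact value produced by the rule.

-6.5

h = (2 − 0)/2 = 1.
Midpoints m₁,…,m₂ = 0.5, 1.5.
f(m₁)=-1.25, f(m₂)=-5.25.
h·[f(m₁) + f(m₂)] = 1·(-6.5) = -6.5.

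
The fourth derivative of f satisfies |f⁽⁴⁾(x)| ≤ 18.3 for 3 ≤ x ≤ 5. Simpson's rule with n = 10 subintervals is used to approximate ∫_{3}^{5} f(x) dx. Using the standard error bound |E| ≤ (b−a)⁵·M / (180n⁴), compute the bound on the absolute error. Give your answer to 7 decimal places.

|E| ≤ (2)⁵·18.3 / (180·10⁴) = 585.6/1800000 = 0.0003253.

0.0003253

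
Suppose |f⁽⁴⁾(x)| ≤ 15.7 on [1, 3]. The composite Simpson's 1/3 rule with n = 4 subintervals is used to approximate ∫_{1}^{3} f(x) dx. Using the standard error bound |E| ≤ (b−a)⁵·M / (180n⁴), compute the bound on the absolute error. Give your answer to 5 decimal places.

|E| ≤ (2)⁵·15.7 / (180·4⁴) = 502.4/46080 = 0.01090.

0.01090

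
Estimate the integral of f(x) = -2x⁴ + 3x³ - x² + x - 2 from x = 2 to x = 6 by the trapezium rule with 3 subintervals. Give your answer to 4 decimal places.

h = (6 − 2)/3 = 1.333333.
Nodes x₀,…,x₃ = 2, 3.333333, 4.666667, 6.
f(x) = -2x⁴ + 3x³ - x² + x - 2: f₀=-12, f₁=-145.580247, f₂=-662.765432, f₃=-1976.
(h/2)·[f₀ + 2f₁ + 2f₂ + f₃] = 0.666667·(-3604.691358) = -2403.1276.

-2403.1276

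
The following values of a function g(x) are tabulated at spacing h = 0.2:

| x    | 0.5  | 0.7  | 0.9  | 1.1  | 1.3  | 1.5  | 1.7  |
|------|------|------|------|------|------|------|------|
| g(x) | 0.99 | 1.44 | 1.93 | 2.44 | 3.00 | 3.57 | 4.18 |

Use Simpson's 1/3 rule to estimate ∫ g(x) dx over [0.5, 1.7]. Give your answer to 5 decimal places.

h = 0.2, n = 6.
(h/3)·[y₀ + 4y₁ + 2y₂ + 4y₃ + 2y₄ + 4y₅ + y₆] = 0.066667·(44.83) = 2.98867.

2.98867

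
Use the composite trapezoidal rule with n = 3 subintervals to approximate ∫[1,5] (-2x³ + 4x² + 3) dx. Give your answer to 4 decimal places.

h = (5 − 1)/3 = 1.333333.
Nodes x₀,…,x₃ = 1, 2.333333, 3.666667, 5.
f(x) = -2x³ + 4x² + 3: f₀=5, f₁=-0.629630, f₂=-41.814815, f₃=-147.
(h/2)·[f₀ + 2f₁ + 2f₂ + f₃] = 0.666667·(-226.888889) = -151.2593.

-151.2593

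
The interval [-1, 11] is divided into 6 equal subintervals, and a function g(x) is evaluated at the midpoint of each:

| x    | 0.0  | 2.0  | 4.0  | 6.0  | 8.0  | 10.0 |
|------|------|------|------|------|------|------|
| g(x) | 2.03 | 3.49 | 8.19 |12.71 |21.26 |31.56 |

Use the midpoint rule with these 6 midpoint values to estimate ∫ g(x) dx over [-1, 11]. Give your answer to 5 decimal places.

158.48000

h = 2, n = 6.
h·[y(m₁) + y(m₂) + y(m₃) + y(m₄) + y(m₅) + y(m₆)] = 2·(79.24) = 158.48000.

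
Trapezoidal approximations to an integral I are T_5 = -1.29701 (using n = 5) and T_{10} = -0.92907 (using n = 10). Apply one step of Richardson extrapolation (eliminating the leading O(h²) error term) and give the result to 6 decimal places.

R = (4·T_{10} − T_5) / 3 = (4·(-0.92907) − (-1.29701))/3 = (-2.41927)/3 = -0.806423.

-0.806423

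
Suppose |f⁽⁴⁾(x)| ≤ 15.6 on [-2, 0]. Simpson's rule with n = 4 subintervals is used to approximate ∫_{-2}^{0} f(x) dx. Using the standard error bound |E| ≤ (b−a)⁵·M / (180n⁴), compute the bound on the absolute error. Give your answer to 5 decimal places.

|E| ≤ (2)⁵·15.6 / (180·4⁴) = 499.2/46080 = 0.01083.

0.01083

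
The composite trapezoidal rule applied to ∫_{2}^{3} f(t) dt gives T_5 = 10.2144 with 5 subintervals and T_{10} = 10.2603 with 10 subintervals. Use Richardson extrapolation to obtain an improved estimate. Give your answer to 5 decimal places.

R = (4·T_{10} − T_5) / 3 = (4·10.2603 − 10.2144)/3 = (30.8268)/3 = 10.27560.

10.27560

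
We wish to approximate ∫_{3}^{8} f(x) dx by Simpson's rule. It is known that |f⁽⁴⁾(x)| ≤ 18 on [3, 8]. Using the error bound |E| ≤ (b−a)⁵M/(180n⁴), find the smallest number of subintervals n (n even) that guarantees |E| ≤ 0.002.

20

Need 56250/(180n⁴) ≤ 0.002.
n⁴ ≥ 56250/(180·0.002) = 156250 ⇒ n ≥ 19.8818, so the smallest even n is 20. (n must be even for Simpson's rule.)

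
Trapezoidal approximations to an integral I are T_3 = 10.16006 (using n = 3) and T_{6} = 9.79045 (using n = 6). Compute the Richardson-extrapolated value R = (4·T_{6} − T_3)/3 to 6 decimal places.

9.667247

R = (4·T_{6} − T_3) / 3 = (4·9.79045 − 10.16006)/3 = (29.00174)/3 = 9.667247.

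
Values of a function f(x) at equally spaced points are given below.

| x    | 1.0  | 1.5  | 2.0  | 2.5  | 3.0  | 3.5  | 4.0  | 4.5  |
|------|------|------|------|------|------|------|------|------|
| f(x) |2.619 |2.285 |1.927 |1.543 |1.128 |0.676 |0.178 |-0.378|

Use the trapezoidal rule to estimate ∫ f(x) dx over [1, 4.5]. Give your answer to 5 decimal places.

h = 0.5, n = 7.
(h/2)·[y₀ + 2y₁ + 2y₂ + 2y₃ + 2y₄ + 2y₅ + 2y₆ + y₇] = 0.25·(17.715) = 4.42875.

4.42875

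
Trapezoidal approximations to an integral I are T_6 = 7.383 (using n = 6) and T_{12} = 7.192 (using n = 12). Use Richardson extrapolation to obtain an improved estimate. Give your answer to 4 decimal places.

R = (4·T_{12} − T_6) / 3 = (4·7.192 − 7.383)/3 = (21.385)/3 = 7.1283.

7.1283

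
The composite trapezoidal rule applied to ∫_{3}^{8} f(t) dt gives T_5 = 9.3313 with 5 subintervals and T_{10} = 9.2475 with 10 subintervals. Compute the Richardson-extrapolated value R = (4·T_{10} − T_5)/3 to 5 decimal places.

R = (4·T_{10} − T_5) / 3 = (4·9.2475 − 9.3313)/3 = (27.6587)/3 = 9.21957.

9.21957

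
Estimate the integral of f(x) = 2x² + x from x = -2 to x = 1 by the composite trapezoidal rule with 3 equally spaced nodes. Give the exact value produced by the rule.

6.75

h = (1 − (-2))/2 = 1.5.
Nodes x₀,…,x₂ = -2, -0.5, 1.
f(x) = 2x² + x: f₀=6, f₁=0, f₂=3.
(h/2)·[f₀ + 2f₁ + f₂] = 0.75·(9) = 6.75.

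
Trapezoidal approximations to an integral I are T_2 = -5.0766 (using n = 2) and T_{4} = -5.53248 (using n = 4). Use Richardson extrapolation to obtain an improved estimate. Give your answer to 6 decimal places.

R = (4·T_{4} − T_2) / 3 = (4·(-5.53248) − (-5.0766))/3 = (-17.05332)/3 = -5.684440.

-5.684440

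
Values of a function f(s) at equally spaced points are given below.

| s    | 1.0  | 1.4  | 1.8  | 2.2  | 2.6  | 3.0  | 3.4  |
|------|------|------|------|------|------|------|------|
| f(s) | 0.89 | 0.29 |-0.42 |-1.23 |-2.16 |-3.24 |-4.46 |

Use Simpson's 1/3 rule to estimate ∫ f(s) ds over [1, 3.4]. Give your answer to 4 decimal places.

h = 0.4, n = 6.
(h/3)·[y₀ + 4y₁ + 2y₂ + 4y₃ + 2y₄ + 4y₅ + y₆] = 0.133333·(-25.45) = -3.3933.

-3.3933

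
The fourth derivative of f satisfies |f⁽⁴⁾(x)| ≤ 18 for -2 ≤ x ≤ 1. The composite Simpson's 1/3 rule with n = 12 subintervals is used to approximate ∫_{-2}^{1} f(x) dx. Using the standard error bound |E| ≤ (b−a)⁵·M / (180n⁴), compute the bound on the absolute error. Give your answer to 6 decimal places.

|E| ≤ (3)⁵·18 / (180·12⁴) = 4374/3732480 = 0.001172.

0.001172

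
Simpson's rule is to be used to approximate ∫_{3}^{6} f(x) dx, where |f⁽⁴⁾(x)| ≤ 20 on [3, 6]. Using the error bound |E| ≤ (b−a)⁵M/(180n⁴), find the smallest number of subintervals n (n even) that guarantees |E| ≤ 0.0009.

14

Need 4860/(180n⁴) ≤ 0.0009.
n⁴ ≥ 4860/(180·0.0009) = 30000 ⇒ n ≥ 13.1607, so the smallest even n is 14. (n must be even for Simpson's rule.)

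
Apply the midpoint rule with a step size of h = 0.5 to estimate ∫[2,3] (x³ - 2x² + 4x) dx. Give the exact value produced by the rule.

13.46875

h = (3 − 2)/2 = 0.5.
Midpoints m₁,…,m₂ = 2.25, 2.75.
f(m₁)=10.265625, f(m₂)=16.671875.
h·[f(m₁) + f(m₂)] = 0.5·(26.9375) = 13.46875.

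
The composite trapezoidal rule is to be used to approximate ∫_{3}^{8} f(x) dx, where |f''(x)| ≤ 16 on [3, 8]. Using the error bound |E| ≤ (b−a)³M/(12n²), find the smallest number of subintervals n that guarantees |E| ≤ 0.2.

29

Need 2000/(12n²) ≤ 0.2.
n² ≥ 2000/(12·0.2) = 833.333 ⇒ n ≥ 28.8675, so the smallest n is 29.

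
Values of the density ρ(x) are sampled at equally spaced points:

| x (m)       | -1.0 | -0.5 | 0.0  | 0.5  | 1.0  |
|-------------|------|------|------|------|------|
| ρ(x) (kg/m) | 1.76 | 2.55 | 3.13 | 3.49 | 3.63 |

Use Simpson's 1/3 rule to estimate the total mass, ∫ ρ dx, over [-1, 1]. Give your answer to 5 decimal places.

h = 0.5, n = 4.
(h/3)·[y₀ + 4y₁ + 2y₂ + 4y₃ + y₄] = 0.166667·(35.81) = 5.96833.

5.96833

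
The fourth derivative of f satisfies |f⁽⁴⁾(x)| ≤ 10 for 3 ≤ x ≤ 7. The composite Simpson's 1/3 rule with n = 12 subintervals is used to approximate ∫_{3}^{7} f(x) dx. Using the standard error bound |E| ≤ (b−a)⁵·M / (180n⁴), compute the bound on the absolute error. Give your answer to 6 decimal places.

|E| ≤ (4)⁵·10 / (180·12⁴) = 10240/3732480 = 0.002743.

0.002743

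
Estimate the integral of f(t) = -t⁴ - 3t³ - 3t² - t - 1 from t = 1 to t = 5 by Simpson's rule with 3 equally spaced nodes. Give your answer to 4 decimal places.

h = (5 − 1)/2 = 2.
Nodes t₀,…,t₂ = 1, 3, 5.
f(t) = -t⁴ - 3t³ - 3t² - t - 1: f₀=-9, f₁=-193, f₂=-1081.
(h/3)·[f₀ + 4f₁ + f₂] = 0.666667·(-1862) = -1241.3333.

-1241.3333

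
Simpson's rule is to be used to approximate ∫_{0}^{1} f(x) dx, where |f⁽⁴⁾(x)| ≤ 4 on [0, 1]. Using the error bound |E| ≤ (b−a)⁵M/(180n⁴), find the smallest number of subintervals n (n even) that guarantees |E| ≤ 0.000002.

12

Need 4/(180n⁴) ≤ 0.000002.
n⁴ ≥ 4/(180·0.000002) = 11111.1 ⇒ n ≥ 10.2669, so the smallest even n is 12. (n must be even for Simpson's rule.)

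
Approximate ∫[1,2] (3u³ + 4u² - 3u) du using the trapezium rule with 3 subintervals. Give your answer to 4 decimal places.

h = (2 − 1)/3 = 0.333333.
Nodes u₀,…,u₃ = 1, 1.333333, 1.666667, 2.
f(u) = 3u³ + 4u² - 3u: f₀=4, f₁=10.222222, f₂=20, f₃=34.
(h/2)·[f₀ + 2f₁ + 2f₂ + f₃] = 0.166667·(98.444444) = 16.4074.

16.4074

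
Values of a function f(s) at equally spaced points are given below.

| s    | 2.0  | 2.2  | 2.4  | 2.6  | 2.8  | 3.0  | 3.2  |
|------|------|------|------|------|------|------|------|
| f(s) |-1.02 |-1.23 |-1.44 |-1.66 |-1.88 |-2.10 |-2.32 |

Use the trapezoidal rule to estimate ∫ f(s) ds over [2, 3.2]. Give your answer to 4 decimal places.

-1.9960

h = 0.2, n = 6.
(h/2)·[y₀ + 2y₁ + 2y₂ + 2y₃ + 2y₄ + 2y₅ + y₆] = 0.1·(-19.96) = -1.9960.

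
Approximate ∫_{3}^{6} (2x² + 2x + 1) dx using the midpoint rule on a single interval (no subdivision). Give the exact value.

M = (b−a)·f(4.5) = 3·(50.5) = 151.5.

151.5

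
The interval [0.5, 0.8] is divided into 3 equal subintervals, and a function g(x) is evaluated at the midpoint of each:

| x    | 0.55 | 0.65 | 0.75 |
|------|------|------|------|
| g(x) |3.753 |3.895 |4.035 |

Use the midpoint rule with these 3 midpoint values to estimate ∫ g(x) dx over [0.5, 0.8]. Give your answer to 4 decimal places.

1.1683

h = 0.1, n = 3.
h·[y(m₁) + y(m₂) + y(m₃)] = 0.1·(11.683) = 1.1683.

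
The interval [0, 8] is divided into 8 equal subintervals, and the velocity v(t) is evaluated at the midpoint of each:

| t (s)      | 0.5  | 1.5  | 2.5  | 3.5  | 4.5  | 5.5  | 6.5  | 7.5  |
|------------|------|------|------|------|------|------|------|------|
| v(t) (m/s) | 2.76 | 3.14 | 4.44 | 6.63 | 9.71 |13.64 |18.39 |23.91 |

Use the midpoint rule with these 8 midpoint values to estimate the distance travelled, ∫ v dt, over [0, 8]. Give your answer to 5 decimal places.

82.62000

h = 1, n = 8.
h·[y(m₁) + y(m₂) + y(m₃) + y(m₄) + y(m₅) + y(m₆) + y(m₇) + y(m₈)] = 1·(82.62) = 82.62000.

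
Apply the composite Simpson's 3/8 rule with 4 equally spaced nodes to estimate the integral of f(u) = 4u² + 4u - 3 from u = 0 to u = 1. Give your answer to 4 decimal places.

0.3333

h = (1 − 0)/3 = 0.333333.
Nodes u₀,…,u₃ = 0, 0.333333, 0.666667, 1.
f(u) = 4u² + 4u - 3: f₀=-3, f₁=-1.222222, f₂=1.444444, f₃=5.
(3h/8)·[f₀ + 3f₁ + 3f₂ + f₃] = 0.125·(2.666667) = 0.3333.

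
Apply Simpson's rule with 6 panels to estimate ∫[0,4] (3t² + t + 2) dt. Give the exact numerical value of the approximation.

80

h = (4 − 0)/6 = 0.666667.
Nodes t₀,…,t₆ = 0, 0.666667, 1.333333, 2, 2.666667, 3.333333, 4.
f(t) = 3t² + t + 2: f₀=2, f₁=4, f₂=8.666667, f₃=16, f₄=26, f₅=38.666667, f₆=54.
(h/3)·[f₀ + 4f₁ + 2f₂ + 4f₃ + 2f₄ + 4f₅ + f₆] = 0.222222·(360) = 80.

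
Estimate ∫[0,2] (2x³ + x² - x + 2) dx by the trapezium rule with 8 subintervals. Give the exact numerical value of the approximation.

h = (2 − 0)/8 = 0.25.
Nodes x₀,…,x₈ = 0, 0.25, 0.5, 0.75, 1, 1.25, 1.5, 1.75, 2.
f(x) = 2x³ + x² - x + 2: f₀=2, f₁=1.84375, f₂=2, f₃=2.65625, f₄=4, f₅=6.21875, f₆=9.5, f₇=14.03125, f₈=20.
(h/2)·[f₀ + 2f₁ + 2f₂ + 2f₃ + 2f₄ + 2f₅ + 2f₆ + 2f₇ + f₈] = 0.125·(102.5) = 12.8125.

12.8125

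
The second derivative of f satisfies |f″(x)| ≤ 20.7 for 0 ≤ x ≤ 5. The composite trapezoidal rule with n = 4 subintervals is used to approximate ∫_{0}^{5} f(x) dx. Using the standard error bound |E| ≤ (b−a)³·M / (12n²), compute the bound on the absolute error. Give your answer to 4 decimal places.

|E| ≤ (5)³·20.7 / (12·4²) = 2587.5/192 = 13.4766.

13.4766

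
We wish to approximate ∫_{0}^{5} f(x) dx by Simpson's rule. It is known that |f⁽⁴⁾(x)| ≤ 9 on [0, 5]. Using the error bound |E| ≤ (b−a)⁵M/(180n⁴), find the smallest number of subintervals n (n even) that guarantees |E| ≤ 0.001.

20

Need 28125/(180n⁴) ≤ 0.001.
n⁴ ≥ 28125/(180·0.001) = 156250 ⇒ n ≥ 19.8818, so the smallest even n is 20. (n must be even for Simpson's rule.)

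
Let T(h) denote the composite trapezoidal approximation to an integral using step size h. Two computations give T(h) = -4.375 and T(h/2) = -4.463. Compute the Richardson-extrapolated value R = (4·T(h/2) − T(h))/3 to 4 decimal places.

-4.4923

R = (4·T(h/2) − T(h)) / 3 = (4·(-4.463) − (-4.375))/3 = (-13.477)/3 = -4.4923.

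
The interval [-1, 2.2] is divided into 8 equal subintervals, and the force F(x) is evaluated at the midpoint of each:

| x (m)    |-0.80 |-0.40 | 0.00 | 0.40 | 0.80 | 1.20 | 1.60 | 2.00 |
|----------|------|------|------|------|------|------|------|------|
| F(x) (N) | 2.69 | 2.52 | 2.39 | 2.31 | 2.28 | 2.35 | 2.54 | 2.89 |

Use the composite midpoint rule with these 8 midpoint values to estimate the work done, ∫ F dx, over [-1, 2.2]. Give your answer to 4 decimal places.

h = 0.4, n = 8.
h·[y(m₁) + y(m₂) + y(m₃) + y(m₄) + y(m₅) + y(m₆) + y(m₇) + y(m₈)] = 0.4·(19.97) = 7.9880.

7.9880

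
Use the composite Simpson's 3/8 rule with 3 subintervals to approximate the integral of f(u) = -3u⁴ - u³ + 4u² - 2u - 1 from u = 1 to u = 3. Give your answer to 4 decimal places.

-140.8889

h = (3 − 1)/3 = 0.666667.
Nodes u₀,…,u₃ = 1, 1.666667, 2.333333, 3.
f(u) = -3u⁴ - u³ + 4u² - 2u - 1: f₀=-3, f₁=-21, f₂=-85.518519, f₃=-241.
(3h/8)·[f₀ + 3f₁ + 3f₂ + f₃] = 0.25·(-563.555556) = -140.8889.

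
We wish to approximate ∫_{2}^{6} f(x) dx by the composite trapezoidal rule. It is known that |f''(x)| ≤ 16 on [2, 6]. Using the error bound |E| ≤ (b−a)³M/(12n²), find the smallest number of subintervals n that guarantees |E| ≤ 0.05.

42

Need 1024/(12n²) ≤ 0.05.
n² ≥ 1024/(12·0.05) = 1706.67 ⇒ n ≥ 41.3118, so the smallest n is 42.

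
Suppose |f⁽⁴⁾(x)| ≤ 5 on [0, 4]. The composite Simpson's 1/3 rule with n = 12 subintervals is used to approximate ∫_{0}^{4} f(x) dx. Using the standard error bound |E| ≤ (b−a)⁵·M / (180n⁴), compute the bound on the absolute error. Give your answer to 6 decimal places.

|E| ≤ (4)⁵·5 / (180·12⁴) = 5120/3732480 = 0.001372.

0.001372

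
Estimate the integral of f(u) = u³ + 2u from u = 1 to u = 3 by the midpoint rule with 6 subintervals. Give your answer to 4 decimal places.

h = (3 − 1)/6 = 0.333333.
Midpoints m₁,…,m₆ = 1.166667, 1.5, 1.833333, 2.166667, 2.5, 2.833333.
f(m₁)=3.921296, f(m₂)=6.375, f(m₃)=9.828704, f(m₄)=14.504630, f(m₅)=20.625, f(m₆)=28.412037.
h·[f(m₁) + f(m₂) + f(m₃) + f(m₄) + f(m₅) + f(m₆)] = 0.333333·(83.666667) = 27.8889.

27.8889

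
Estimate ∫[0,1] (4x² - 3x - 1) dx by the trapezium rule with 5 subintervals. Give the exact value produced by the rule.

-1.14

h = (1 − 0)/5 = 0.2.
Nodes x₀,…,x₅ = 0, 0.2, 0.4, 0.6, 0.8, 1.
f(x) = 4x² - 3x - 1: f₀=-1, f₁=-1.44, f₂=-1.56, f₃=-1.36, f₄=-0.84, f₅=0.
(h/2)·[f₀ + 2f₁ + 2f₂ + 2f₃ + 2f₄ + f₅] = 0.1·(-11.4) = -1.14.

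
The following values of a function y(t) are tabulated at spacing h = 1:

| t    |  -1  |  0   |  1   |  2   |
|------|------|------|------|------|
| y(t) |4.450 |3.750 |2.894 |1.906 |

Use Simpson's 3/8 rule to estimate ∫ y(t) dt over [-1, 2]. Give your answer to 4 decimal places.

h = 1, n = 3.
(3h/8)·[y₀ + 3y₁ + 3y₂ + y₃] = 0.375·(26.288) = 9.8580.

9.8580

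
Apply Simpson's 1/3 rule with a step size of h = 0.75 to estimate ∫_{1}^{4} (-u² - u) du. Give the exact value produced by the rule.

-28.5

h = (4 − 1)/4 = 0.75.
Nodes u₀,…,u₄ = 1, 1.75, 2.5, 3.25, 4.
f(u) = -u² - u: f₀=-2, f₁=-4.8125, f₂=-8.75, f₃=-13.8125, f₄=-20.
(h/3)·[f₀ + 4f₁ + 2f₂ + 4f₃ + f₄] = 0.25·(-114) = -28.5.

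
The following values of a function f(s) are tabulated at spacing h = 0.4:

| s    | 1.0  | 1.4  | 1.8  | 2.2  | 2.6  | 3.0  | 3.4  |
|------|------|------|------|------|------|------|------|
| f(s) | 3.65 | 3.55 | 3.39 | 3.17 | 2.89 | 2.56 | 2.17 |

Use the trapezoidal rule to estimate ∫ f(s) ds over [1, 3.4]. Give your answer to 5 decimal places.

7.38800

h = 0.4, n = 6.
(h/2)·[y₀ + 2y₁ + 2y₂ + 2y₃ + 2y₄ + 2y₅ + y₆] = 0.2·(36.94) = 7.38800.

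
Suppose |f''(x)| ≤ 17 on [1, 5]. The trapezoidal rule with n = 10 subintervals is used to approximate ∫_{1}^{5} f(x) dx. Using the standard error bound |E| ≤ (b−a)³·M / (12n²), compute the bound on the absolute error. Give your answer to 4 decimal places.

|E| ≤ (4)³·17 / (12·10²) = 1088/1200 = 0.9067.

0.9067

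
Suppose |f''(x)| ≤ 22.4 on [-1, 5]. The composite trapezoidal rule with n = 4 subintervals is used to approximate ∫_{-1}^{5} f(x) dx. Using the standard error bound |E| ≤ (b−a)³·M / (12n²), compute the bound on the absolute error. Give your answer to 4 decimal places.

|E| ≤ (6)³·22.4 / (12·4²) = 4838.4/192 = 25.2000.

25.2000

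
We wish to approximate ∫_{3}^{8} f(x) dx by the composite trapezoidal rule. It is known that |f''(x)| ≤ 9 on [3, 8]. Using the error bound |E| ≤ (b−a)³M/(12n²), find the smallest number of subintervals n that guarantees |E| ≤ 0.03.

Need 1125/(12n²) ≤ 0.03.
n² ≥ 1125/(12·0.03) = 3125 ⇒ n ≥ 55.9017, so the smallest n is 56.

56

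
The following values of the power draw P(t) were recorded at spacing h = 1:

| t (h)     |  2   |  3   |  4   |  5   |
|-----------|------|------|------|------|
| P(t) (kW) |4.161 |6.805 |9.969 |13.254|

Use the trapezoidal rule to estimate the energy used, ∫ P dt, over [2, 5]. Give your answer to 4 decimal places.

h = 1, n = 3.
(h/2)·[y₀ + 2y₁ + 2y₂ + y₃] = 0.5·(50.963) = 25.4815.

25.4815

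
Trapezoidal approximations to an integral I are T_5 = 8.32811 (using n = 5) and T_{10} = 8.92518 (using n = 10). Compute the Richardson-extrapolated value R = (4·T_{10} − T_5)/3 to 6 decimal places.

R = (4·T_{10} − T_5) / 3 = (4·8.92518 − 8.32811)/3 = (27.37261)/3 = 9.124203.

9.124203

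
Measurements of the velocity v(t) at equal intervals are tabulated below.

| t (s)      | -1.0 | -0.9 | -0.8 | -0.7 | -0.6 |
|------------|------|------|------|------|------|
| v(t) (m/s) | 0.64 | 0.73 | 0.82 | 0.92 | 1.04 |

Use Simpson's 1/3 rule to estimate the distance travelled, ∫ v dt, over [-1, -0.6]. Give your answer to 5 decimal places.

0.33067

h = 0.1, n = 4.
(h/3)·[y₀ + 4y₁ + 2y₂ + 4y₃ + y₄] = 0.033333·(9.92) = 0.33067.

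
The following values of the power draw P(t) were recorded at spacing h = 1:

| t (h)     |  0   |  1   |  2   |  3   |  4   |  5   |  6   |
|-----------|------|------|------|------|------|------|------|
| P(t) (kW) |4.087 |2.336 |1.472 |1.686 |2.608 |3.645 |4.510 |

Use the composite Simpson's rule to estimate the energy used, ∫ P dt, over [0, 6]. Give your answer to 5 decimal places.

h = 1, n = 6.
(h/3)·[y₀ + 4y₁ + 2y₂ + 4y₃ + 2y₄ + 4y₅ + y₆] = 0.333333·(47.425) = 15.80833.

15.80833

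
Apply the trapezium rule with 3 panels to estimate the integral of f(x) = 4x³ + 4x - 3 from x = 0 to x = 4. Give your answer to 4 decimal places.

h = (4 − 0)/3 = 1.333333.
Nodes x₀,…,x₃ = 0, 1.333333, 2.666667, 4.
f(x) = 4x³ + 4x - 3: f₀=-3, f₁=11.814815, f₂=83.518519, f₃=269.
(h/2)·[f₀ + 2f₁ + 2f₂ + f₃] = 0.666667·(456.666667) = 304.4444.

304.4444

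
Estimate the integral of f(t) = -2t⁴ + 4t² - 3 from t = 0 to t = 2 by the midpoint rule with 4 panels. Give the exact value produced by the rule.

-7.640625

h = (2 − 0)/4 = 0.5.
Midpoints m₁,…,m₄ = 0.25, 0.75, 1.25, 1.75.
f(m₁)=-2.7578125, f(m₂)=-1.3828125, f(m₃)=-1.6328125, f(m₄)=-9.5078125.
h·[f(m₁) + f(m₂) + f(m₃) + f(m₄)] = 0.5·(-15.28125) = -7.640625.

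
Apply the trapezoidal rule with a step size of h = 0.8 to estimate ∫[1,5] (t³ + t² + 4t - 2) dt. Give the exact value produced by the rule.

241.6

h = (5 − 1)/5 = 0.8.
Nodes t₀,…,t₅ = 1, 1.8, 2.6, 3.4, 4.2, 5.
f(t) = t³ + t² + 4t - 2: f₀=4, f₁=14.272, f₂=32.736, f₃=62.464, f₄=106.528, f₅=168.
(h/2)·[f₀ + 2f₁ + 2f₂ + 2f₃ + 2f₄ + f₅] = 0.4·(604) = 241.6.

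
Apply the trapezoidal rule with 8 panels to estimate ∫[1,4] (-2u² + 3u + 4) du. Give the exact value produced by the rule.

-7.640625

h = (4 − 1)/8 = 0.375.
Nodes u₀,…,u₈ = 1, 1.375, 1.75, 2.125, 2.5, 2.875, 3.25, 3.625, 4.
f(u) = -2u² + 3u + 4: f₀=5, f₁=4.34375, f₂=3.125, f₃=1.34375, f₄=-1, f₅=-3.90625, f₆=-7.375, f₇=-11.40625, f₈=-16.
(h/2)·[f₀ + 2f₁ + 2f₂ + 2f₃ + 2f₄ + 2f₅ + 2f₆ + 2f₇ + f₈] = 0.1875·(-40.75) = -7.640625.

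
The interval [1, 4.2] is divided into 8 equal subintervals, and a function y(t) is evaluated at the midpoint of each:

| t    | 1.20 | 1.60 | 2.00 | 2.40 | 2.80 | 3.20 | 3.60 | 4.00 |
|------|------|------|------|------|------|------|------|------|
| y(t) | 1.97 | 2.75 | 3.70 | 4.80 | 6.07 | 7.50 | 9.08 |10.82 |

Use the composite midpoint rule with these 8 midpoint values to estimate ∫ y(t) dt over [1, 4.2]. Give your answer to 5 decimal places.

h = 0.4, n = 8.
h·[y(m₁) + y(m₂) + y(m₃) + y(m₄) + y(m₅) + y(m₆) + y(m₇) + y(m₈)] = 0.4·(46.69) = 18.67600.

18.67600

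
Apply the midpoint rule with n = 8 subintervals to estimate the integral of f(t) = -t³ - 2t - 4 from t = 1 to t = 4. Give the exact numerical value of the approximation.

-90.486328125

h = (4 − 1)/8 = 0.375.
Midpoints m₁,…,m₈ = 1.1875, 1.5625, 1.9375, 2.3125, 2.6875, 3.0625, 3.4375, 3.8125.
f(m₁)=-8.049560546875, f(m₂)=-10.939697265625, f(m₃)=-15.148193359375, f(m₄)=-20.991455078125, f(m₅)=-28.785888671875, f(m₆)=-38.847900390625, f(m₇)=-51.493896484375, f(m₈)=-67.040283203125.
h·[f(m₁) + f(m₂) + f(m₃) + f(m₄) + f(m₅) + f(m₆) + f(m₇) + f(m₈)] = 0.375·(-241.296875) = -90.486328125.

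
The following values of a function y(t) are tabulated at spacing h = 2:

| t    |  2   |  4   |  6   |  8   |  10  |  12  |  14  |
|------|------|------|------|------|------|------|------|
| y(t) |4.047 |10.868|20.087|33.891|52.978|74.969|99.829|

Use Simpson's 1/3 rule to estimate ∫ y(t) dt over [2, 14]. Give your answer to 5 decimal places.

h = 2, n = 6.
(h/3)·[y₀ + 4y₁ + 2y₂ + 4y₃ + 2y₄ + 4y₅ + y₆] = 0.666667·(728.918) = 485.94533.

485.94533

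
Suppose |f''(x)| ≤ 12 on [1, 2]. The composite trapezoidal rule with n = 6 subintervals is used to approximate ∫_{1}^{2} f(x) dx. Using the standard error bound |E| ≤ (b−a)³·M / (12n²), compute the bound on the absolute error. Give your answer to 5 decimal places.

0.02778

|E| ≤ (1)³·12 / (12·6²) = 12/432 = 0.02778.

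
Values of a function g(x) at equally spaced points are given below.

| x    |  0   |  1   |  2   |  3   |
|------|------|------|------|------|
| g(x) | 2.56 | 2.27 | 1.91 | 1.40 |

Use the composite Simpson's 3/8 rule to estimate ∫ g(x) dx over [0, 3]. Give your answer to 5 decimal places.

h = 1, n = 3.
(3h/8)·[y₀ + 3y₁ + 3y₂ + y₃] = 0.375·(16.50) = 6.18750.

6.18750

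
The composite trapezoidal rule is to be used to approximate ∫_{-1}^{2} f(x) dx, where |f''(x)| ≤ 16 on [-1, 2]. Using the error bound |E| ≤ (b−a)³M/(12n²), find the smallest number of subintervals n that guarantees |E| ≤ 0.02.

43

Need 432/(12n²) ≤ 0.02.
n² ≥ 432/(12·0.02) = 1800 ⇒ n ≥ 42.4264, so the smallest n is 43.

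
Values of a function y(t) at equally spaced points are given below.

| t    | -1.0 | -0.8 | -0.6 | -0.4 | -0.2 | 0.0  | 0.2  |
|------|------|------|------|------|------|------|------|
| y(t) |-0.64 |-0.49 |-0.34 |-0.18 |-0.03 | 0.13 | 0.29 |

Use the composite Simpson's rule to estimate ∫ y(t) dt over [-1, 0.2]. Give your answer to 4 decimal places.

-0.2167

h = 0.2, n = 6.
(h/3)·[y₀ + 4y₁ + 2y₂ + 4y₃ + 2y₄ + 4y₅ + y₆] = 0.066667·(-3.25) = -0.2167.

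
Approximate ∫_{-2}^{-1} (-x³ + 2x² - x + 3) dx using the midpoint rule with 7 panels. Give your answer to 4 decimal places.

h = (-1 − (-2))/7 = 0.142857.
Midpoints m₁,…,m₇ = -1.928571, -1.785714, -1.642857, -1.5, -1.357143, -1.214286, -1.071429.
f(m₁)=19.540452, f(m₂)=16.857507, f(m₃)=14.474854, f(m₄)=12.375, f(m₅)=10.540452, f(m₆)=8.953717, f(m₇)=7.597303.
h·[f(m₁) + f(m₂) + f(m₃) + f(m₄) + f(m₅) + f(m₆) + f(m₇)] = 0.142857·(90.339286) = 12.9056.

12.9056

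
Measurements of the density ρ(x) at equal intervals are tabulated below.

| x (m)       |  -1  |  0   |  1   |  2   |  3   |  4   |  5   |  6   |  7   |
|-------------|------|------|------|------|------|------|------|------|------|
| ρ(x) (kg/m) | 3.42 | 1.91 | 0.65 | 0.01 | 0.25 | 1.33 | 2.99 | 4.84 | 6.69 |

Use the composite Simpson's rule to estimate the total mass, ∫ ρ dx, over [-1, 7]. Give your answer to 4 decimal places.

h = 1, n = 8.
(h/3)·[y₀ + 4y₁ + 2y₂ + 4y₃ + 2y₄ + 4y₅ + 2y₆ + 4y₇ + y₈] = 0.333333·(50.25) = 16.7500.

16.7500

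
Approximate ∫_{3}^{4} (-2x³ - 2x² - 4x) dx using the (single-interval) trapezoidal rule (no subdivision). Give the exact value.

T = (b−a)/2 · [f(3) + f(4)] = 0.5·[(-84) + (-176)] = -130.

-130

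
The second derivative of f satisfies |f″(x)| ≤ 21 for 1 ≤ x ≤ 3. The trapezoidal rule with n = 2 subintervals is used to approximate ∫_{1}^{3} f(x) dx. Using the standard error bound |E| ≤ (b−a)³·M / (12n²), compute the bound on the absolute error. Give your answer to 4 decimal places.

3.5000

|E| ≤ (2)³·21 / (12·2²) = 168/48 = 3.5000.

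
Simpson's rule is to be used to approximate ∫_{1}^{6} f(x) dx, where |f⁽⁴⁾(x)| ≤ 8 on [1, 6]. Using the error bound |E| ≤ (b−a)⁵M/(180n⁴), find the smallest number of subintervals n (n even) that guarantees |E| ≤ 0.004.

14

Need 25000/(180n⁴) ≤ 0.004.
n⁴ ≥ 25000/(180·0.004) = 34722.2 ⇒ n ≥ 13.6506, so the smallest even n is 14. (n must be even for Simpson's rule.)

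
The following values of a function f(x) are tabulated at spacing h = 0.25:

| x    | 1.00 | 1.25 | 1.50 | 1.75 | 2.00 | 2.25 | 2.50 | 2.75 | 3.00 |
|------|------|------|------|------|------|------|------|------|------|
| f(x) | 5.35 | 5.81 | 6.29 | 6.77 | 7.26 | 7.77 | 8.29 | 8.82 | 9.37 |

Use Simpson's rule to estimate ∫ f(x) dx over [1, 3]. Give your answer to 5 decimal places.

h = 0.25, n = 8.
(h/3)·[y₀ + 4y₁ + 2y₂ + 4y₃ + 2y₄ + 4y₅ + 2y₆ + 4y₇ + y₈] = 0.083333·(175.08) = 14.59000.

14.59000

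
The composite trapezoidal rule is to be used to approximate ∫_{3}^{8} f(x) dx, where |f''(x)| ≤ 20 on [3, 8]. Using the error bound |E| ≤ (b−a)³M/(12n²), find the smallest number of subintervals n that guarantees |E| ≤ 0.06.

Need 2500/(12n²) ≤ 0.06.
n² ≥ 2500/(12·0.06) = 3472.22 ⇒ n ≥ 58.9256, so the smallest n is 59.

59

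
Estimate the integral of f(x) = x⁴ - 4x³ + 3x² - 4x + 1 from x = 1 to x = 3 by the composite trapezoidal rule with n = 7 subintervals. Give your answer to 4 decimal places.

h = (3 − 1)/7 = 0.285714.
Nodes x₀,…,x₇ = 1, 1.285714, 1.571429, 1.857143, 2.142857, 2.428571, 2.714286, 3.
f(x) = x⁴ - 4x³ + 3x² - 4x + 1: f₀=-3, f₁=-4.952520, f₂=-7.301541, f₃=-9.807164, f₄=-12.069554, f₅=-13.528946, f₆=-13.465639, f₇=-11.
(h/2)·[f₀ + 2f₁ + 2f₂ + 2f₃ + 2f₄ + 2f₅ + 2f₆ + f₇] = 0.142857·(-136.250729) = -19.4644.

-19.4644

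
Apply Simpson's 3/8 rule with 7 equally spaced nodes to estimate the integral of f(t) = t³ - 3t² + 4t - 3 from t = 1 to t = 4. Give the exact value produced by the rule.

h = (4 − 1)/6 = 0.5.
Nodes t₀,…,t₆ = 1, 1.5, 2, 2.5, 3, 3.5, 4.
f(t) = t³ - 3t² + 4t - 3: f₀=-1, f₁=-0.375, f₂=1, f₃=3.875, f₄=9, f₅=17.125, f₆=29.
(3h/8)·[f₀ + 3f₁ + 3f₂ + 2f₃ + 3f₄ + 3f₅ + f₆] = 0.1875·(116) = 21.75.

21.75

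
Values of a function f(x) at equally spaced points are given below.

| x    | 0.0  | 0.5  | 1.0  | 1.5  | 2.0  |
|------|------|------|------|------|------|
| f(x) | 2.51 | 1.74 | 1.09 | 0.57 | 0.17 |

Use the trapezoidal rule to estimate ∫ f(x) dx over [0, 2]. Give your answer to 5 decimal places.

2.37000

h = 0.5, n = 4.
(h/2)·[y₀ + 2y₁ + 2y₂ + 2y₃ + y₄] = 0.25·(9.48) = 2.37000.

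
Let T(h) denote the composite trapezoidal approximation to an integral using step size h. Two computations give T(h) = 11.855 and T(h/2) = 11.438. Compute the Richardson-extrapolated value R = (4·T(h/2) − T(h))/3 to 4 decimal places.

11.2990

R = (4·T(h/2) − T(h)) / 3 = (4·11.438 − 11.855)/3 = (33.897)/3 = 11.2990.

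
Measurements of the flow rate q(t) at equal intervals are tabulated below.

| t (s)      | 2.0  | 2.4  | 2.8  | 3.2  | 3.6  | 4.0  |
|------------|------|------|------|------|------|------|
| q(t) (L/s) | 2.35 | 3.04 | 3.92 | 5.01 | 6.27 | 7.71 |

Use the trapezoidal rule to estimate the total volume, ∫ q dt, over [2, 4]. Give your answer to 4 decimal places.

h = 0.4, n = 5.
(h/2)·[y₀ + 2y₁ + 2y₂ + 2y₃ + 2y₄ + y₅] = 0.2·(46.54) = 9.3080.

9.3080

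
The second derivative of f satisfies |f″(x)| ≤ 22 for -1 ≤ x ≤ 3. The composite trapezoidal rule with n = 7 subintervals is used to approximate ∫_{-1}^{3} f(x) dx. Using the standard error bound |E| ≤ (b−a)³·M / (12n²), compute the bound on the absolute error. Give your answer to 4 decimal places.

2.3946

|E| ≤ (4)³·22 / (12·7²) = 1408/588 = 2.3946.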